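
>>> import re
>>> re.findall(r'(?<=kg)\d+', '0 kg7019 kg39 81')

['7019', '39']

The lookaround is zero-width — it requires the adjacent text to match without consuming it, so the asserted text isn't part of the match.
Since nothing is captured, `findall` lists the 2 matched substrings directly.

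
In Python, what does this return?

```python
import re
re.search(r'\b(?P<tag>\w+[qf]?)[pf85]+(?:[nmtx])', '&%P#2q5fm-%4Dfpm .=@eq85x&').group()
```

The pattern matches a word boundary (`\b`, zero-width); then one or more of a word character, then optionally one of [qf] (captured as 'tag'); then one or more of one of [pf85]; then one of [nmtx] (non-capturing group).
`re.search` scans for the first position where the pattern succeeds.
The match spans [4:9] → '2q5fm'.
Captured: group 1 = '2q5'.

'2q5fm'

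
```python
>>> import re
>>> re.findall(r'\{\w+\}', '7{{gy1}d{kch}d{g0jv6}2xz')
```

['{gy1}', '{kch}', '{g0jv6}']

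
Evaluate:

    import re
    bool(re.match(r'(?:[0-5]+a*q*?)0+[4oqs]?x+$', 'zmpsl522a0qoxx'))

`re.match` won't scan ahead — the pattern has to work from the very first character.
Here the string doesn't start with a match, so the call returns None, and `bool(None)` is False.

False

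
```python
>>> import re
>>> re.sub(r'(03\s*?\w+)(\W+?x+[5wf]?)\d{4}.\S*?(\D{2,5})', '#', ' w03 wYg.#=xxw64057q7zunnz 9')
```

This matches the literal '03', then zero or more of whitespace (lazy), then one or more of a word character (captured); then one or more of a non-word character (lazy), then one or more of the literal 'x', then optionally one of [5wf] (captured); then exactly 4 of a digit, then any character, then zero or more of a non-whitespace character (lazy); then 2 to 5 of a non-digit (captured).
Because the quantifier is non-greedy, it stops expanding at the earliest point where the rest of the pattern can succeed.
Matches: at [2:26] → '03 wYg.#=xxw64057q7zunnz'.
`sub` substitutes '#' at each match site.

' w# 9'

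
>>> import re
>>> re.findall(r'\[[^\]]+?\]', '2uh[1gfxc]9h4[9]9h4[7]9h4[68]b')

Matches: at [3:10] → '[1gfxc]'; at [13:16] → '[9]'; at [19:22] → '[7]'; at [25:29] → '[68]'.
With no groups in the pattern, `findall` gives back each whole match — 4 here.

['[1gfxc]', '[9]', '[7]', '[68]']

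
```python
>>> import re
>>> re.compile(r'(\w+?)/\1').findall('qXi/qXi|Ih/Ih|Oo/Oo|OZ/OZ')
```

['qXi', 'Ih', 'Oo', 'OZ']

`\1` has to match the exact text group 1 already captured.
Because there's exactly one group, `findall` drops the full match and keeps group 1 from each hit.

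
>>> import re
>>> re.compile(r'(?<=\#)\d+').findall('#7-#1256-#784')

['7', '1256', '784']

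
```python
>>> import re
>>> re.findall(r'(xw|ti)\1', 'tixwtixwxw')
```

['xw']

After group 1 captures some text, `\1` only succeeds where that same text appears again.
`findall` collects group 1 from the one match (1 total).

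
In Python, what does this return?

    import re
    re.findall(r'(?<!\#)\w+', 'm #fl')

['m', 'l']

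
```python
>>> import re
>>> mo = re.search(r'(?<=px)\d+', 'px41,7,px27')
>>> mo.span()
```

The `(?=…)`/`(?<=…)` assertion just peeks at neighbouring text; it doesn't advance the match position.
`re.search` tries every starting position until one works.
The match spans [2:4] → '41'.

(2, 4)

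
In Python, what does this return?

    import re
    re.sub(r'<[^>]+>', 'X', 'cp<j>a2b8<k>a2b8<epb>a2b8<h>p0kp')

'cpXa2b8Xa2b8Xa2b8Xp0kp'

Matches: at [2:5] → '<j>'; at [9:12] → '<k>'; at [16:21] → '<epb>'; at [25:28] → '<h>'.
Every occurrence is swapped for 'X'.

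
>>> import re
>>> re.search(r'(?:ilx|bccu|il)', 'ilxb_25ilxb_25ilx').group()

Alternation isn't longest-match — the leftmost alternative that fits at this position is chosen.
The match spans [0:3] → 'ilx'.

'ilx'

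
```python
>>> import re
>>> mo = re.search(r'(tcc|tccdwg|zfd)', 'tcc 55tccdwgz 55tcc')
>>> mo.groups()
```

('tcc',)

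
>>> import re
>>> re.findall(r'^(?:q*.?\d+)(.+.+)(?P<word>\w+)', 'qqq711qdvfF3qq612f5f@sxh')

Pattern: anchored at the start of the string; then zero or more of the literal 'q', then optionally any character, then one or more of a digit (non-capturing group); then one or more of any character, then one or more of any character (captured); then one or more of a word character (captured as 'word').
Walking the string: at [0:24] match 'qqq711qdvfF3qq612f5f@sxh', groups = ('qdvfF3qq612f5f@sx', 'h').
With 2 capturing groups, `findall` returns a 2-tuple per match.

[('qdvfF3qq612f5f@sx', 'h')]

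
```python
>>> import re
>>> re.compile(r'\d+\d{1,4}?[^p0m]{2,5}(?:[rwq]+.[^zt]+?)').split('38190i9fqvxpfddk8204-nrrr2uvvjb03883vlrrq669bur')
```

With the lazy modifier that quantifier settles for the fewest repetitions that let the rest of the pattern succeed (the atoms after it are unaffected and can still be greedy).
`split` removes every match and returns the 4 fragments in between.

['', 'pfddk', 'vvjb', '9bur']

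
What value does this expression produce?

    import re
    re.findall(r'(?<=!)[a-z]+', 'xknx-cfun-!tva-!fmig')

['tva', 'fmig']

Because the assertion is zero-width, the text it checks is not consumed and won't appear in the result.
Scanning left to right: at [11:14] → 'tva'; at [16:20] → 'fmig'.
With no groups in the pattern, `findall` gives back each whole match — 2 here.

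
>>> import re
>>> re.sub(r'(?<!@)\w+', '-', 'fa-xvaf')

'---'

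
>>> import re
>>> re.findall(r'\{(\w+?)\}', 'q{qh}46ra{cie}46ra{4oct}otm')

['qh', 'cie', '4oct']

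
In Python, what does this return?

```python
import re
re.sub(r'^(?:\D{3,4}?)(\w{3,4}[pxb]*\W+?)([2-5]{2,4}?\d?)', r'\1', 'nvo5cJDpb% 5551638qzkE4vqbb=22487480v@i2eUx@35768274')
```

The pattern matches anchored at the start of the string; then 3 to 4 of a non-digit (lazy) (non-capturing group); then 3 to 4 of a word character, then zero or more of one of [pxb], then one or more of a non-word character (lazy) (captured); then 2 to 4 of a character in [2-5] (lazy), then optionally a digit (captured).
The `?` after the quantifier makes it lazy — it takes as little as possible before letting the rest of the pattern try.
Matches: at [0:14] → 'nvo5cJDpb% 555'.
`\1` in the replacement pulls in group 1's text for each match.

'5cJDpb% 1638qzkE4vqbb=22487480v@i2eUx@35768274'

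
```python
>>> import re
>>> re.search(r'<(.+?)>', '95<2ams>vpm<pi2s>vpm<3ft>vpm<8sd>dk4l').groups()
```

Unlike `match`, `search` isn't anchored — it looks for the pattern anywhere in the string.
The match spans [2:8] → '<2ams>'.
Captured: group 1 = '2ams'.

('2ams',)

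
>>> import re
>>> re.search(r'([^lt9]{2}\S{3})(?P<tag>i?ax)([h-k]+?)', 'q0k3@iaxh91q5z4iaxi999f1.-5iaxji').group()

Pattern: exactly 2 of any character except [lt9], then exactly 3 of a non-whitespace character (captured); then optionally a literal 'i', then the literal 'ax' (captured as 'tag'); then one or more of a character in [h-k] (lazy) (captured).
`re.search` tries every starting position until one works.
The match spans [0:9] → 'q0k3@iaxh'.
Captured: group 1 = 'q0k3@', group 2 = 'iax', group 3 = 'h'.

'q0k3@iaxh'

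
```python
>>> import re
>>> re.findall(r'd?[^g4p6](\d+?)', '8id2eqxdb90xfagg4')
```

['2', '9']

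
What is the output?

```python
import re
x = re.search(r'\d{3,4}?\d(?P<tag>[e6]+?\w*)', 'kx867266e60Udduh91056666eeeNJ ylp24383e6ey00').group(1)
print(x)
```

66e60Udduh91056666eeeNJ

The pattern matches 3 to 4 of a digit (lazy), then a digit; then one or more of one of [e6] (lazy), then zero or more of a word character (captured as 'tag').
`re.search` tries every starting position until one works.
The match spans [2:29] → '867266e60Udduh91056666eeeNJ'.
Captured: group 1 = '66e60Udduh91056666eeeNJ'.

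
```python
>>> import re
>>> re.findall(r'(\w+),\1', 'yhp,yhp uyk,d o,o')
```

`\1` is not a pattern — it's the concrete string captured by group 1, re-applied verbatim.
Scanning left to right: at [0:7] match 'yhp,yhp', group 1 = 'yhp'; at [14:17] match 'o,o', group 1 = 'o'.
With a single group, `findall` returns only what that group captured — 2 items.

['yhp', 'o']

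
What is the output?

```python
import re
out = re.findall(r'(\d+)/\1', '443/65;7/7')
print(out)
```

['7']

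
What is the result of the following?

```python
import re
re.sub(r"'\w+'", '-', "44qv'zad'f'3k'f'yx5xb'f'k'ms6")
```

Each match is replaced by '-'.

'44qv-f-f-f-ms6'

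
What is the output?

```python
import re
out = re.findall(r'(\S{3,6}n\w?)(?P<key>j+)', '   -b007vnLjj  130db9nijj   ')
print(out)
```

Pattern: 3 to 6 of a non-whitespace character, then the literal 'n', then optionally a word character (captured); then one or more of a literal 'j' (captured as 'key').
2 groups means each result is a tuple of 2 captured strings — 2 here.

[('-b007vnL', 'jj'), ('130db9ni', 'jj')]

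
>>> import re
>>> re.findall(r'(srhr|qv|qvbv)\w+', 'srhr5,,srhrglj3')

['srhr', 'srhr']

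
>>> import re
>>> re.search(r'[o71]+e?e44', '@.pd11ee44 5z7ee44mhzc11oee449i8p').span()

Pattern: one or more of one of [o71]; then optionally the literal 'e', then the literal 'e44'.
Unlike `match`, `search` isn't anchored — it looks for the pattern anywhere in the string.
The match spans [4:10] → '11ee44'.

(4, 10)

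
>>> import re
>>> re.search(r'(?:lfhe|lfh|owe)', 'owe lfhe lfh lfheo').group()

The match spans [0:3] → 'owe'.

'owe'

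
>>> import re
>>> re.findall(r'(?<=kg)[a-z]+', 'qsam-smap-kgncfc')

['ncfc']

The `(?=…)`/`(?<=…)` assertion just peeks at neighbouring text; it doesn't advance the match position.
Matches: at [12:16] → 'ncfc'.
Since nothing is captured, `findall` lists the 1 matched substring directly.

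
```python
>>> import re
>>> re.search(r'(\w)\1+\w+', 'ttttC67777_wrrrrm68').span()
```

(0, 19)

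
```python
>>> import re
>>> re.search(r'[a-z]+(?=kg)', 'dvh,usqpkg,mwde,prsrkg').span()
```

Because the assertion is zero-width, the text it checks is not consumed and won't appear in the result.
`search` walks the string left to right and returns the first match it finds.
The match spans [4:8] → 'usqp'.

(4, 8)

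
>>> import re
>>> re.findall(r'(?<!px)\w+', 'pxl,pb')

The negative lookaround is zero-width — it rules out positions where the adjacent text would match, without consuming anything.
Matches: at [0:3] → 'pxl'; at [4:6] → 'pb'.
With no groups in the pattern, `findall` gives back each whole match — 2 here.

['pxl', 'pb']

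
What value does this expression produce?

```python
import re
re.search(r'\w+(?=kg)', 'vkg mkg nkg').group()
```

'v'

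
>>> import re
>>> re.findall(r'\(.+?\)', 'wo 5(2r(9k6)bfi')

Walking the string: at [4:12] → '(2r(9k6)'.
With no groups in the pattern, `findall` gives back each whole match — 1 here.

['(2r(9k6)']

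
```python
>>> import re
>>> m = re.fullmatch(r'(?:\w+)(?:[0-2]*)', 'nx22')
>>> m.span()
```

(0, 4)

`fullmatch` succeeds only if the pattern covers the string from start to end.
The match spans [0:4] → 'nx22'.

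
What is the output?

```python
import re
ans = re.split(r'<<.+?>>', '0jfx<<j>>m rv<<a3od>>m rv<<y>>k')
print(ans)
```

['0jfx', 'm rv', 'm rv', 'k']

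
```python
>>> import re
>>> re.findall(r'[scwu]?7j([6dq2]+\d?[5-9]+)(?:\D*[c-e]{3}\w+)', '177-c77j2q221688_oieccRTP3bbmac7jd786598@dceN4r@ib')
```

`findall` collects group 1 from the one match (1 total).

['2q221688']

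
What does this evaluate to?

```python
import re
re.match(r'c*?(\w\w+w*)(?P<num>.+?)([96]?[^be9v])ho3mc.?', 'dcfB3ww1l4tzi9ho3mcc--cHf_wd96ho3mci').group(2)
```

The match spans [0:36] → 'dcfB3ww1l4tzi9ho3mcc--cHf_wd96ho3mci'.
Captured: group 1 = 'dcfB3ww1l4tzi9ho3mcc', group 2 = '--cHf_wd', group 3 = '96'.

'--cHf_wd'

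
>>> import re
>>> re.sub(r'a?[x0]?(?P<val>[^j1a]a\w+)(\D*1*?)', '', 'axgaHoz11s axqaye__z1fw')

'1fw'

The pattern matches optionally the literal 'a', then optionally one of [x0]; then any character except [j1a], then a literal 'a', then one or more of a word character (captured as 'val'); then zero or more of a non-digit, then zero or more of the literal '1' (lazy) (captured).
Because the quantifier is non-greedy, it stops expanding at the earliest point where the rest of the pattern can succeed.
Matches: at [0:20] → 'axgaHoz11s axqaye__z'.
Every occurrence is swapped for ''.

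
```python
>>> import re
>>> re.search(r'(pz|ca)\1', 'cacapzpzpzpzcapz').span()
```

(0, 4)

After group 1 captures some text, `\1` only succeeds where that same text appears again.
Unlike `match`, `search` isn't anchored — it looks for the pattern anywhere in the string.
The match spans [0:4] → 'caca'.
Captured: group 1 = 'ca'.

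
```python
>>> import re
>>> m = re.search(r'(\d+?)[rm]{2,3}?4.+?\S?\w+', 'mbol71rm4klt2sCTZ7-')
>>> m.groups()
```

('71',)

The pattern matches one or more of a digit (lazy) (captured); then 2 to 3 of one of [rm] (lazy), then the literal '4', then one or more of any character (lazy); then optionally a non-whitespace character, then one or more of a word character.
`re.search` scans for the first position where the pattern succeeds.
The match spans [4:18] → '71rm4klt2sCTZ7'.
Captured: group 1 = '71'.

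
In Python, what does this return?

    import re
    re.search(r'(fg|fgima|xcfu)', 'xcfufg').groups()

('xcfu',)

`re.search` tries every starting position until one works.
The match spans [0:4] → 'xcfu'.
Captured: group 1 = 'xcfu'.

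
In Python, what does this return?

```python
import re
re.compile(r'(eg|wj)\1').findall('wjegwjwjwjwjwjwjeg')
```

['wj', 'wj', 'wj']

The backreference `\1` re-matches whatever the first group consumed, character for character.
Scanning left to right: at [4:8] match 'wjwj', group 1 = 'wj'; at [8:12] match 'wjwj', group 1 = 'wj'; at [12:16] match 'wjwj', group 1 = 'wj'.
Because there's exactly one group, `findall` drops the full match and keeps group 1 from each hit.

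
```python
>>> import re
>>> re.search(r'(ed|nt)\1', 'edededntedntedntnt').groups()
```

The match spans [0:4] → 'eded'.
Captured: group 1 = 'ed'.

('ed',)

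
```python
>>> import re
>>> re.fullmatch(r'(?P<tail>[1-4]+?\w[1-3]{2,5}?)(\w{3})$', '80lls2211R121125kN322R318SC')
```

None

The pattern matches one or more of a character in [1-4] (lazy), then a word character, then 2 to 5 of a character in [1-3] (lazy) (captured as 'tail'); then exactly 3 of a word character (captured); then anchored at the end.
For `fullmatch`, every character of the input must be accounted for by the pattern.
Here the pattern can't cover the whole string, so the call returns None.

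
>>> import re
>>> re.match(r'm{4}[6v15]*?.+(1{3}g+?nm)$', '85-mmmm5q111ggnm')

None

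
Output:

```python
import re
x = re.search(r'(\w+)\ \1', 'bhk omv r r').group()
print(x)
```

`\1` has to match the exact text group 1 already captured.
The match spans [8:11] → 'r r'.

r r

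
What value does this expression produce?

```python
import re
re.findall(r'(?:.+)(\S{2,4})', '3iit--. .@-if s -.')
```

['-.']

This matches one or more of any character (non-capturing group); then 2 to 4 of a non-whitespace character (captured).
Walking the string: at [0:18] match '3iit--. .@-if s -.', group 1 = '-.'.
With a single group, `findall` returns only what that group captured — 1 item.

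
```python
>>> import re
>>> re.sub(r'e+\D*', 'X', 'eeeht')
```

'X'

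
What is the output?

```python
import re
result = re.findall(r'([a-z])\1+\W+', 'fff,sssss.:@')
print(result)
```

['f', 's']

`\1` is not a pattern — it's the concrete string captured by group 1, re-applied verbatim.
Matches: at [0:4] match 'fff,', group 1 = 'f'; at [4:12] match 'sssss.:@', group 1 = 's'.
With a single group, `findall` returns only what that group captured — 2 items.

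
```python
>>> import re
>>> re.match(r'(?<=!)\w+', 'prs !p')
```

Lookahead/lookbehind check context without consuming it, so the matched span excludes the asserted characters.
`match` is anchored at position 0; if the pattern doesn't fit there, it returns None.
Here the string doesn't start with a match, so the call returns None.

None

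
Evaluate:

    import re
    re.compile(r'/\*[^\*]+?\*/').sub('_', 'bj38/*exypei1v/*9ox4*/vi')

'bj38/*exypei1v_vi'

Every occurrence is swapped for '_'.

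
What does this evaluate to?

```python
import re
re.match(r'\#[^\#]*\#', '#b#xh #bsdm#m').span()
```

`re.match` won't scan ahead — the pattern has to work from the very first character.
The match spans [0:3] → '#b#'.

(0, 3)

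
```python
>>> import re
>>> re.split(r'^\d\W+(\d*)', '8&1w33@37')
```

['', '1', 'w33@37']

The pattern matches anchored at the start of the string; then a digit, then one or more of a non-word character; then zero or more of a digit (captured).
With a capturing group present, the delimiter's captured portion is kept in the result list.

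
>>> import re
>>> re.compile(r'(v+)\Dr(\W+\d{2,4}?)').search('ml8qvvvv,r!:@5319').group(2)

'!:@53'

The match spans [4:15] → 'vvvv,r!:@53'.
Captured: group 1 = 'vvvv', group 2 = '!:@53'.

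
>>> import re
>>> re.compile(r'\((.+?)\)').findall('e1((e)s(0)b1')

['(e', '0']

Because the quantifier is non-greedy, it stops expanding at the earliest point where the rest of the pattern can succeed.
One capturing group, so `findall` returns just the captured substring from each match — 2 in all.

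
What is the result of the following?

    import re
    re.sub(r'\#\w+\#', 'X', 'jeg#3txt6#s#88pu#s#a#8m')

'jegXsXsX8m'

Matches: at [3:10] → '#3txt6#'; at [11:17] → '#88pu#'; at [18:21] → '#a#'.
`sub` substitutes 'X' at each match site.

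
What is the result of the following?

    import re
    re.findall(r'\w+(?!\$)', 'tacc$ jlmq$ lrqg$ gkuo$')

['tac', 'jlm', 'lrq', 'gku']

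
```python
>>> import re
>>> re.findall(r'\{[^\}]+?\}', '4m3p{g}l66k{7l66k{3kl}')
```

['{g}', '{7l66k{3kl}']

`findall` yields the raw match text (2 of them) because the pattern has no groups.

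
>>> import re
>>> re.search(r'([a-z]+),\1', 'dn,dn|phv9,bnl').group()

A backreference is literal: `\1` must see the identical characters the first group matched.
Unlike `match`, `search` isn't anchored — it looks for the pattern anywhere in the string.
The match spans [0:5] → 'dn,dn'.
Captured: group 1 = 'dn'.

'dn,dn'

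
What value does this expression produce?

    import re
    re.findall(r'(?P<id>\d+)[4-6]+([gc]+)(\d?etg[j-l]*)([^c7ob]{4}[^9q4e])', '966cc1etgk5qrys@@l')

With 4 capturing groups, `findall` returns a 4-tuple per match.

[('96', 'cc', '1etgk', '5qrys')]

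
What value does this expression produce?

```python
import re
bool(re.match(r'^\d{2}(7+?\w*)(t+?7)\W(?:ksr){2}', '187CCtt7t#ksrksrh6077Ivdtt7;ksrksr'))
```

Pattern: anchored at the start of the string; then exactly 2 of a digit; then one or more of a literal '7' (lazy), then zero or more of a word character (captured); then one or more of a literal 't' (lazy), then the literal '7' (captured); then a non-word character, then the literal 'ksr' repeated 2 times.
`re.match` won't scan ahead — the pattern has to work from the very first character.
Here the string doesn't start with a match, so the call returns None, and `bool(None)` is False.

False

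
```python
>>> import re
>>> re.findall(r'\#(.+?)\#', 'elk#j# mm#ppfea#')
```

['j', 'ppfea']

Walking the string: at [3:6] match '#j#', group 1 = 'j'; at [9:16] match '#ppfea#', group 1 = 'ppfea'.
With a single group, `findall` returns only what that group captured — 2 items.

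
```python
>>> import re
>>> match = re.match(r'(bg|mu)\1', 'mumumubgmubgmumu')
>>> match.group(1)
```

`\1` is not a pattern — it's the concrete string captured by group 1, re-applied verbatim.
With `match`, the pattern is implicitly anchored at the beginning.
The match spans [0:4] → 'mumu'.
Captured: group 1 = 'mu'.

'mu'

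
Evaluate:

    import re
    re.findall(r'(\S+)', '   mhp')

The pattern matches one or more of a non-whitespace character (captured).
Scanning left to right: at [3:6] match 'mhp', group 1 = 'mhp'.
One capturing group, so `findall` returns just the captured substring from the one match — 1 in all.

['mhp']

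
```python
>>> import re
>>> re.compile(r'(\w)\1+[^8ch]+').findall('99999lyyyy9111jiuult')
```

['9']

After group 1 captures some text, `\1` only succeeds where that same text appears again.
`findall` collects group 1 from the one match (1 total).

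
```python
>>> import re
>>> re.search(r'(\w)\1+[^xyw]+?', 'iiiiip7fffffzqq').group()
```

'iiiiip'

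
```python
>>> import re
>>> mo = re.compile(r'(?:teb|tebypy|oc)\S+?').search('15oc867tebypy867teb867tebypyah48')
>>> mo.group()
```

'oc8'

`re.search` scans for the first position where the pattern succeeds.
The match spans [2:5] → 'oc8'.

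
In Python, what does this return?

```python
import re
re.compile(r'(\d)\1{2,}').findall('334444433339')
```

['4', '3']

After group 1 captures some text, `\1` only succeeds where that same text appears again.
With a single group, `findall` returns only what that group captured — 2 items.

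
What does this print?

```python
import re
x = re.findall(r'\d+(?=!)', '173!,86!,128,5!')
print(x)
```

['173', '86', '5']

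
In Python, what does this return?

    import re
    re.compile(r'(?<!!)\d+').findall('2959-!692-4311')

['2959', '92', '4311']

`(?!…)`/`(?<!…)` only lets a position through if the neighbouring text does NOT match; no characters are consumed.
Since nothing is captured, `findall` lists the 3 matched substrings directly.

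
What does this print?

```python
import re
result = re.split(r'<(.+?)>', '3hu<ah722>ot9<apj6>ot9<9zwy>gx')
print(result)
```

['3hu', 'ah722', 'ot9', 'apj6', 'ot9', '9zwy', 'gx']

A non-greedy quantifier consumes as few characters as it can — just enough that the remainder of the pattern still matches from where it stops; whatever follows it matches normally.
Matches to split on: at [3:10] → '<ah722>'; at [13:19] → '<apj6>'; at [22:28] → '<9zwy>'.
With a capturing group present, the delimiter's captured portion is kept in the result list.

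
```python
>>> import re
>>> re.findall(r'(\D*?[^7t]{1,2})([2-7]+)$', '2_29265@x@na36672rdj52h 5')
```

This matches zero or more of a non-digit (lazy), then 1 to 2 of any character except [7t] (captured); then one or more of a character in [2-7] (captured); then anchored at the end.
Walking the string: at [22:25] match 'h 5', groups = ('h ', '5').
Multiple groups make `findall` return tuples — one 2-tuple for the one match.

[('h ', '5')]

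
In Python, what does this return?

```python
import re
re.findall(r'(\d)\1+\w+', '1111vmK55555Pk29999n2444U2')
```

`\1` is not a pattern — it's the concrete string captured by group 1, re-applied verbatim.
Walking the string: at [0:26] match '1111vmK55555Pk29999n2444U2', group 1 = '1'.
One capturing group, so `findall` returns just the captured substring from the one match — 1 in all.

['1']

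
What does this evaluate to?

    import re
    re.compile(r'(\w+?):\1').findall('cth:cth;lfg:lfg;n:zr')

`\1` has to match the exact text group 1 already captured.
`findall` collects group 1 from each match (2 total).

['cth', 'lfg']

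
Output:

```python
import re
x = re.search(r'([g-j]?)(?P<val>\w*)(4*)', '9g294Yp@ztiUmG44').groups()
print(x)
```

('', '9g294Yp', '')

The match spans [0:7] → '9g294Yp'.
Captured: group 1 = '', group 2 = '9g294Yp', group 3 = ''.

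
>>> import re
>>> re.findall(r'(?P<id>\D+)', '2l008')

['l']

This matches one or more of a non-digit (captured as 'id').
Walking the string: at [1:2] match 'l', group 1 = 'l'.
One capturing group, so `findall` returns just the captured substring from the one match — 1 in all.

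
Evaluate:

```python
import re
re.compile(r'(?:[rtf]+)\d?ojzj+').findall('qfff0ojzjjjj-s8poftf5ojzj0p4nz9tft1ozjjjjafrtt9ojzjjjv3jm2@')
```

The pattern matches one or more of one of [rtf] (non-capturing group); then optionally a digit, then the literal 'ojz', then one or more of the literal 'j'.
Walking the string: at [1:12] → 'fff0ojzjjjj'; at [17:25] → 'ftf5ojzj'; at [42:53] → 'frtt9ojzjjj'.
With no groups in the pattern, `findall` gives back each whole match — 3 here.

['fff0ojzjjjj', 'ftf5ojzj', 'frtt9ojzjjj']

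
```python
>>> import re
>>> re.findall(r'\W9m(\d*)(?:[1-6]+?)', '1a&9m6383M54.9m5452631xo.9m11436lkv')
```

['638', '545263', '1143']

This matches a non-word character, then the literal '9m'; then zero or more of a digit (captured); then one or more of a character in [1-6] (lazy) (non-capturing group).
Scanning left to right: at [2:9] match '&9m6383', group 1 = '638'; at [12:22] match '.9m5452631', group 1 = '545263'; at [24:32] match '.9m11436', group 1 = '1143'.
One capturing group, so `findall` returns just the captured substring from each match — 3 in all.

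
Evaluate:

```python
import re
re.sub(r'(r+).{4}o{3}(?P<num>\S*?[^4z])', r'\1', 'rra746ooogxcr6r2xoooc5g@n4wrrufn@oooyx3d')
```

'rrxcr5g@n4wrrx3d'

The `?` after the quantifier makes it lazy — it takes as little as possible before letting the rest of the pattern try.
The replacement refers to a captured group, so each match is rewritten using its own captured text.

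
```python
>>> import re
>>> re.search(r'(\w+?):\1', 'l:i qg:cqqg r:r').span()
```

The backreference `\1` re-matches whatever the first group consumed, character for character.
Unlike `match`, `search` isn't anchored — it looks for the pattern anywhere in the string.
The match spans [12:15] → 'r:r'.
Captured: group 1 = 'r'.

(12, 15)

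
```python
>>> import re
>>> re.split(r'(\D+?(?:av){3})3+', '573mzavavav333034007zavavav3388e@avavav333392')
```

['573', 'mzavavav', '034007', 'zavavav', '88', 'e@avavav', '92']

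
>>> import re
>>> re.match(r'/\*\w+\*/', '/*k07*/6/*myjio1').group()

'/*k07*/'

`match` is anchored at position 0; if the pattern doesn't fit there, it returns None.
The match spans [0:7] → '/*k07*/'.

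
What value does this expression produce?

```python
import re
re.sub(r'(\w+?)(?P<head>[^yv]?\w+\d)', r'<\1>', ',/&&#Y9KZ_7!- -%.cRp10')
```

',/&&#<Y>!- -%.<c>'

This matches one or more of a word character (lazy) (captured); then optionally any character except [yv], then one or more of a word character, then a digit (captured as 'head').
Matches: at [5:11] → 'Y9KZ_7'; at [17:22] → 'cRp10'.
`\1` in the replacement pulls in group 1's text for each match.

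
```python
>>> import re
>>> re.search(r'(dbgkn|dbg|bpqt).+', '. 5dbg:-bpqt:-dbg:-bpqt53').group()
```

The match spans [3:25] → 'dbg:-bpqt:-dbg:-bpqt53'.

'dbg:-bpqt:-dbg:-bpqt53'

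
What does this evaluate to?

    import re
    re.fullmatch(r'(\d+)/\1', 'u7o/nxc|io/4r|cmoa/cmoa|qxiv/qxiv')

After group 1 captures some text, `\1` only succeeds where that same text appears again.
`re.fullmatch` is like wrapping the pattern in `^…$` (in single-line mode).
Here the string isn't matched end-to-end, so the call returns None.

None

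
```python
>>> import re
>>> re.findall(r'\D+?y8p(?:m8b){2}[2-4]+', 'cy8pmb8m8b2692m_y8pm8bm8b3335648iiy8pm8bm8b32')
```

['m_y8pm8bm8b333', 'iiy8pm8bm8b32']

Pattern: one or more of a non-digit (lazy), then the literal 'y8p', then the literal 'm8b' repeated 2 times; then one or more of a character in [2-4].
With no groups in the pattern, `findall` gives back each whole match — 2 here.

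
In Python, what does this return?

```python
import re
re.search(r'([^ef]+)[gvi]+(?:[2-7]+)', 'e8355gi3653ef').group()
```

The pattern matches one or more of any character except [ef] (captured); then one or more of one of [gvi]; then one or more of a character in [2-7] (non-capturing group).
The match spans [1:11] → '8355gi3653'.

'8355gi3653'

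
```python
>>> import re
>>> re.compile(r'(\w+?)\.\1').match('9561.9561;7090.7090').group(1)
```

The match spans [0:9] → '9561.9561'.
Captured: group 1 = '9561'.

'9561'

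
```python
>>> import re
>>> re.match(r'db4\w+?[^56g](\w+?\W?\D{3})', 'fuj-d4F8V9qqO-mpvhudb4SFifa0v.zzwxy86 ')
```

None

The pattern matches the literal 'db4', then one or more of a word character (lazy), then any character except [56g]; then one or more of a word character (lazy), then optionally a non-word character, then exactly 3 of a non-digit (captured).
`match` is anchored at position 0; if the pattern doesn't fit there, it returns None.
Here position 0 doesn't satisfy it, so the call returns None.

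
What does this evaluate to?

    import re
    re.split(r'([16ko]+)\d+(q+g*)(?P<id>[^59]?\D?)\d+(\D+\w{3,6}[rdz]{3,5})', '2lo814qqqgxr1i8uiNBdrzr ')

['2l', 'o', 'qqqg', 'xr', 'i8uiNBdrzr', ' ']

Because the pattern has a capturing group, `split` also inserts each captured text between the pieces.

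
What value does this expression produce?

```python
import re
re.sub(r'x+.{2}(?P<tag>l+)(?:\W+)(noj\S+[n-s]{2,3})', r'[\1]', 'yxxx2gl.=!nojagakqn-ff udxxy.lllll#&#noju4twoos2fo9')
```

The pattern matches one or more of the literal 'x', then exactly 2 of any character; then one or more of a literal 'l' (captured as 'tag'); then one or more of a non-word character (non-capturing group); then the literal 'noj', then one or more of a non-whitespace character, then 2 to 3 of a character in [n-s] (captured).
Matches: at [1:19] → 'xxx2gl.=!nojagakqn'; at [25:47] → 'xxy.lllll#&#noju4twoos'.
The replacement refers to a captured group, so each match is rewritten using its own captured text.

'y[l]-ff ud[lllll]2fo9'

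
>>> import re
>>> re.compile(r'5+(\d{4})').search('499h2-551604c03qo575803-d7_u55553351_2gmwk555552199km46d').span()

(6, 12)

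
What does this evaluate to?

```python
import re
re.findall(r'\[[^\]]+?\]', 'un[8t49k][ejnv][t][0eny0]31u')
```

Scanning left to right: at [2:9] → '[8t49k]'; at [9:15] → '[ejnv]'; at [15:18] → '[t]'; at [18:25] → '[0eny0]'.
Since nothing is captured, `findall` lists the 4 matched substrings directly.

['[8t49k]', '[ejnv]', '[t]', '[0eny0]']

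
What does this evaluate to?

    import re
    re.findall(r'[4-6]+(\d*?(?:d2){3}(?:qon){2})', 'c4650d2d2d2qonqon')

This matches one or more of a character in [4-6]; then zero or more of a digit (lazy), then the literal 'd2' repeated 3 times, then the literal 'qon' repeated 2 times (captured).
Scanning left to right: at [1:17] match '4650d2d2d2qonqon', group 1 = '0d2d2d2qonqon'.
Because there's exactly one group, `findall` drops the full match and keeps group 1 from the one hit.

['0d2d2d2qonqon']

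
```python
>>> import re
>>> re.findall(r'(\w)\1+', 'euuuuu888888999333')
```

After group 1 captures some text, `\1` only succeeds where that same text appears again.
Scanning left to right: at [1:6] match 'uuuuu', group 1 = 'u'; at [6:12] match '888888', group 1 = '8'; at [12:15] match '999', group 1 = '9'; at [15:18] match '333', group 1 = '3'.
Because there's exactly one group, `findall` drops the full match and keeps group 1 from each hit.

['u', '8', '9', '3']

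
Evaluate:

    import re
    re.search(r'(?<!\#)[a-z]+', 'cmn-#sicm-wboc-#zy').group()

The negative lookahead/lookbehind blocks any match where the forbidden context is present.
`re.search` tries every starting position until one works.
The match spans [0:3] → 'cmn'.

'cmn'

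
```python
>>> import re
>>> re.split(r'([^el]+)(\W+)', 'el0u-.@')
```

['el', '0u-.', '@', '']

Pattern: one or more of any character except [el] (captured); then one or more of a non-word character (captured).
Matches to split on: at [2:7] → '0u-.@'.
Because the pattern has a capturing group, `split` also inserts each captured text between the pieces.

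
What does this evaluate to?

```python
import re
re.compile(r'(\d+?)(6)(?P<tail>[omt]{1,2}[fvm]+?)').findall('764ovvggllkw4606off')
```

[('460', '6', 'of')]

This matches one or more of a digit (lazy) (captured); then a literal '6' (captured); then 1 to 2 of one of [omt], then one or more of one of [fvm] (lazy) (captured as 'tail').
Matches: at [12:18] match '4606of', groups = ('460', '6', 'of').
With 3 capturing groups, `findall` returns a 3-tuple per match.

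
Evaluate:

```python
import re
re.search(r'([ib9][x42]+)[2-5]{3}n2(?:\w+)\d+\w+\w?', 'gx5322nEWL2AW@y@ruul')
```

None

This matches one of [ib9], then one or more of one of [x42] (captured); then exactly 3 of a character in [2-5], then the literal 'n2'; then one or more of a word character (non-capturing group); then one or more of a digit, then one or more of a word character, then optionally a word character.
Here nothing in the string fits, so the call returns None.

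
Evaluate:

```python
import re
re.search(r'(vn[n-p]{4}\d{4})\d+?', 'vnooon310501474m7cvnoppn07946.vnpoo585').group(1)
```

'vnooon3105'

The match spans [0:11] → 'vnooon31050'.
Captured: group 1 = 'vnooon3105'.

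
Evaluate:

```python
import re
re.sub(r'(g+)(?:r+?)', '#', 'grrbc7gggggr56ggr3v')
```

'#rbc7#56#3v'

Pattern: one or more of a literal 'g' (captured); then one or more of a literal 'r' (lazy) (non-capturing group).
Each match is replaced by '#'.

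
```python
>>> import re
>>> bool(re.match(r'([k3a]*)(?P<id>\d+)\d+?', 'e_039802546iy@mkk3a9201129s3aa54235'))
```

This matches zero or more of one of [k3a] (captured); then one or more of a digit (captured as 'id'); then one or more of a digit (lazy).
With `match`, the pattern is implicitly anchored at the beginning.
Here position 0 doesn't satisfy it, so the call returns None, and `bool(None)` is False.

False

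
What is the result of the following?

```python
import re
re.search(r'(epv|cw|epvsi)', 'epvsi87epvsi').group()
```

Branches in `(...|...)` are attempted left-to-right; the first branch that allows the whole pattern to succeed is taken.
`re.search` tries every starting position until one works.
The match spans [0:3] → 'epv'.
Captured: group 1 = 'epv'.

'epv'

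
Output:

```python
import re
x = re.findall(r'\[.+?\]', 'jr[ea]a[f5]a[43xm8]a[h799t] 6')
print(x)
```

['[ea]', '[f5]', '[43xm8]', '[h799t]']

Since nothing is captured, `findall` lists the 4 matched substrings directly.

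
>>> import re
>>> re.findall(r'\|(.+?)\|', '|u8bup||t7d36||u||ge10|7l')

['u8bup', 't7d36', 'u', 'ge10']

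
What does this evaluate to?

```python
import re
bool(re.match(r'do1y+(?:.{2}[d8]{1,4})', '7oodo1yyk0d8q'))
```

False

The pattern matches the literal 'do1', then one or more of the literal 'y'; then exactly 2 of any character, then 1 to 4 of one of [d8] (non-capturing group).
`re.match` only tries the pattern at the start of the string.
Here the pattern fails at index 0, so the call returns None, and `bool(None)` is False.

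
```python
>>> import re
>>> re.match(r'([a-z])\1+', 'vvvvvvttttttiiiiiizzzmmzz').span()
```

(0, 6)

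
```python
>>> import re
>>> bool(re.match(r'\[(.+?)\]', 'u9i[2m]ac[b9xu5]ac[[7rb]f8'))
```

False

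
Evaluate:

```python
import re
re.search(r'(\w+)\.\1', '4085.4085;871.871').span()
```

(0, 9)

`\1` has to match the exact text group 1 already captured.
Unlike `match`, `search` isn't anchored — it looks for the pattern anywhere in the string.
The match spans [0:9] → '4085.4085'.
Captured: group 1 = '4085'.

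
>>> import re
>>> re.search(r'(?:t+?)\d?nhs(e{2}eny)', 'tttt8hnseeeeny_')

The pattern matches one or more of a literal 't' (lazy) (non-capturing group); then optionally a digit, then the literal 'nhs'; then exactly 2 of a literal 'e', then the literal 'eny' (captured).
`re.search` scans for the first position where the pattern succeeds.
Here nothing in the string fits, so the call returns None.

None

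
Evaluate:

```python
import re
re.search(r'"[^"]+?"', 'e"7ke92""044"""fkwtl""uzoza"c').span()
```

The match spans [1:8] → '"7ke92"'.

(1, 8)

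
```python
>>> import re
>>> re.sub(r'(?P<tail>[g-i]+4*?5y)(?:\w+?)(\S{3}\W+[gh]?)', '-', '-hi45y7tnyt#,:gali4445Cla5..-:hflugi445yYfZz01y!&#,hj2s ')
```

'--ali4445Cla5..-:hflu-j2s '

Each match is replaced by '-'.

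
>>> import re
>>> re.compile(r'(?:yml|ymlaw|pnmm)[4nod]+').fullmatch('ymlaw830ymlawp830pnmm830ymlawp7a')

None

`re.fullmatch` requires the pattern to consume the entire string.
Here there's no way to consume every character, so the call returns None.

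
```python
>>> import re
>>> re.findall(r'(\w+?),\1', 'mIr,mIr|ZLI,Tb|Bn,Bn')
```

`\1` is not a pattern — it's the concrete string captured by group 1, re-applied verbatim.
Scanning left to right: at [0:7] match 'mIr,mIr', group 1 = 'mIr'; at [15:20] match 'Bn,Bn', group 1 = 'Bn'.
One capturing group, so `findall` returns just the captured substring from each match — 2 in all.

['mIr', 'Bn']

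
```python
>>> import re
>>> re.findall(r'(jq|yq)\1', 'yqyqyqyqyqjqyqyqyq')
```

`\1` has to match the exact text group 1 already captured.
Matches: at [0:4] match 'yqyq', group 1 = 'yq'; at [4:8] match 'yqyq', group 1 = 'yq'; at [12:16] match 'yqyq', group 1 = 'yq'.
`findall` collects group 1 from each match (3 total).

['yq', 'yq', 'yq']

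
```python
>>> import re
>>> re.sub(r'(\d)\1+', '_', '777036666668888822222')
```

'_03___'

After group 1 captures some text, `\1` only succeeds where that same text appears again.
Matches: at [0:3] → '777'; at [5:11] → '666666'; at [11:16] → '88888'; at [16:21] → '22222'.
`sub` substitutes '_' at each match site.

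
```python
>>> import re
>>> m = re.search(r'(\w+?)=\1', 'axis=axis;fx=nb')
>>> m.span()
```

The backreference `\1` re-matches whatever the first group consumed, character for character.
`re.search` scans for the first position where the pattern succeeds.
The match spans [0:9] → 'axis=axis'.
Captured: group 1 = 'axis'.

(0, 9)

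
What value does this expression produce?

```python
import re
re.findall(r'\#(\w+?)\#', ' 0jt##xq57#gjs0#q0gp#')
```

Because there's exactly one group, `findall` drops the full match and keeps group 1 from each hit.

['xq57', 'q0gp']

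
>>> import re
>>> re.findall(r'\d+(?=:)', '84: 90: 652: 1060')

The positive lookaround only admits positions where the adjacent text matches; those characters stay outside the span.
Walking the string: at [0:2] → '84'; at [4:6] → '90'; at [8:11] → '652'.
No capturing groups, so `findall` returns the 3 full match strings.

['84', '90', '652']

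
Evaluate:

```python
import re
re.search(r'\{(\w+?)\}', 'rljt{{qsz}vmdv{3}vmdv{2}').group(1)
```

'qsz'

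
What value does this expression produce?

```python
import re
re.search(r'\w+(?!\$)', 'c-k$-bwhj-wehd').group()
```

Because the assertion is negative and zero-width, positions next to the forbidden text are skipped.
`re.search` tries every starting position until one works.
The match spans [0:1] → 'c'.

'c'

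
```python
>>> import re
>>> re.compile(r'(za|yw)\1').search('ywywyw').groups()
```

The backreference `\1` re-matches whatever the first group consumed, character for character.
`re.search` scans for the first position where the pattern succeeds.
The match spans [0:4] → 'ywyw'.
Captured: group 1 = 'yw'.

('yw',)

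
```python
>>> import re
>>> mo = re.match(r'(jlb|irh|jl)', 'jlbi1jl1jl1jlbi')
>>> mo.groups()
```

('jlb',)

The match spans [0:3] → 'jlb'.
Captured: group 1 = 'jlb'.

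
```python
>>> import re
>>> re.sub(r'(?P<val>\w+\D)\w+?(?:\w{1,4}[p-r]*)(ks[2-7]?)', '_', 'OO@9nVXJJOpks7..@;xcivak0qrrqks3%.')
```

'_..@;_%.'

This matches one or more of a word character, then a non-digit (captured as 'val'); then one or more of a word character (lazy); then 1 to 4 of a word character, then zero or more of a character in [p-r] (non-capturing group); then the literal 'ks', then optionally a character in [2-7] (captured).
Each match is replaced by '_'.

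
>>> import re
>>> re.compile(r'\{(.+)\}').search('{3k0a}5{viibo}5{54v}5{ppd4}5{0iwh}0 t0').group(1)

'3k0a}5{viibo}5{54v}5{ppd4}5{0iwh'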